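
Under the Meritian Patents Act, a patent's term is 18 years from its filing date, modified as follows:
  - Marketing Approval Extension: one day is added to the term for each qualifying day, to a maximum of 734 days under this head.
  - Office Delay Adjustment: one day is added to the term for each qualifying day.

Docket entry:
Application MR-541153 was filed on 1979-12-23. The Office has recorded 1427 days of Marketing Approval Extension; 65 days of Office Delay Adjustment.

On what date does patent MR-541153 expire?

Base term: filing date + 18 years → 23 December 1997.
Marketing Approval Extension: 1427 days claimed exceeds the 734-day cap, so +734 days → 27 December 1999.
Office Delay Adjustment: +65 days → 1 March 2000.

March 1, 2000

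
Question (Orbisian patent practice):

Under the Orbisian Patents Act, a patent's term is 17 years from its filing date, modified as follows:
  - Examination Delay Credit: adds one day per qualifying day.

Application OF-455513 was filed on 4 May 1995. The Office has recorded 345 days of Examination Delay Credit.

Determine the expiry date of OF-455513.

Base term: filing date + 17 years → 4 May 2012.
Examination Delay Credit: +345 days → 14 April 2013.

April 14, 2013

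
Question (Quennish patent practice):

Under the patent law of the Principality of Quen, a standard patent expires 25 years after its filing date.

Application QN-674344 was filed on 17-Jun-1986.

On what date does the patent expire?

2011-06-17

Filing date + 25 years → 17 June 2011.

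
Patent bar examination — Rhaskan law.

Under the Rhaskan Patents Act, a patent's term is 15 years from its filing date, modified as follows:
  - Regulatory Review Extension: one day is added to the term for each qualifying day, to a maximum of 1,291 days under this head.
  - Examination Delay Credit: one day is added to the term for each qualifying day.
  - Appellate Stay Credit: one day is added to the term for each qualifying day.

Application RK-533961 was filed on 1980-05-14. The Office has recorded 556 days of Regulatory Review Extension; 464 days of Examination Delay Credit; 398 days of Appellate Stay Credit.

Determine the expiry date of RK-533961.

Base term: filing date + 15 years → 14 May 1995.
Regulatory Review Extension: 556 days (within the 1291-day cap) → +556 days → 20 November 1996.
Examination Delay Credit: +464 days → 27 February 1998.
Appellate Stay Credit: +398 days → 1 April 1999.

April 1, 1999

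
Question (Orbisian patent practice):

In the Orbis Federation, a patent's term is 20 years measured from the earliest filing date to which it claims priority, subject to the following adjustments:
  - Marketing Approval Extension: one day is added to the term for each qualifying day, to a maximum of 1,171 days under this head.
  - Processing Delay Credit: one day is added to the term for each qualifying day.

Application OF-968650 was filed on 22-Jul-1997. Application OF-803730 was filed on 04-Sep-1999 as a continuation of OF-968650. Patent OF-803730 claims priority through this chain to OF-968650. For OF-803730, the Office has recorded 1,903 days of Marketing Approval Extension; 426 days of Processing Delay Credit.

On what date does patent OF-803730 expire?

Earliest priority filing: 22 July 1997.
Base term: 22 July 1997 + 20 years → 22 July 2017.
Marketing Approval Extension: 1903 days claimed exceeds the 1171-day cap, so +1171 days → 5 October 2020.
Processing Delay Credit: +426 days → 5 December 2021.

2021-12-05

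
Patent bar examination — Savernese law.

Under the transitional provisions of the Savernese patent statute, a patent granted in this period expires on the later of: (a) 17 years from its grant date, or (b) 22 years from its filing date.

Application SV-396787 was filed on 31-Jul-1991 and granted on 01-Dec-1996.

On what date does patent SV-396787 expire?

(a) grant + 17 years → 1 December 2013.
(b) filing + 22 years → 31 July 2013.
Later of the two: 1 December 2013.

2013-12-01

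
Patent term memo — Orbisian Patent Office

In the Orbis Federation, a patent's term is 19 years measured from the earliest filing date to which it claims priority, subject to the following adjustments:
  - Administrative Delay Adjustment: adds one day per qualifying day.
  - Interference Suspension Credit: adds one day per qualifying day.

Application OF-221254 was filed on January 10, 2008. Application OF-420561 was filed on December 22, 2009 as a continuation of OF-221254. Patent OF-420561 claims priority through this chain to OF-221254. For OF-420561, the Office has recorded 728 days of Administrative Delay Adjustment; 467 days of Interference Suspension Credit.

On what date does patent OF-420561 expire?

Earliest priority filing: 10 January 2008.
Base term: 10 January 2008 + 19 years → 10 January 2027.
Administrative Delay Adjustment: +728 days → 7 January 2029.
Interference Suspension Credit: +467 days → 19 April 2030.

2030-04-19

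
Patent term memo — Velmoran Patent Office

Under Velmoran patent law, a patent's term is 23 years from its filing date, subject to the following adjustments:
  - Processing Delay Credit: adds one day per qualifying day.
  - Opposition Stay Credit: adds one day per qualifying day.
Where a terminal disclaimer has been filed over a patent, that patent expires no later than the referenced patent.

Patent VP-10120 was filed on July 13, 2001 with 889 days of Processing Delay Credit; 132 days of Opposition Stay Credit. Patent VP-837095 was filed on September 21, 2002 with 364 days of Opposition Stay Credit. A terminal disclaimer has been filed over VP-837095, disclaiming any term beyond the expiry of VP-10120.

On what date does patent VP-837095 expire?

Natural term of VP-837095:
  Base: filing + 23 years → 21 September 2025.
  Opposition Stay Credit: +364 days → 20 September 2026.
Expiry of referenced patent VP-10120:
  Base: filing + 23 years → 13 July 2024.
  Processing Delay Credit: +889 days → 19 December 2026.
  Opposition Stay Credit: +132 days → 30 April 2027.
Terminal disclaimer: VP-837095 expires on the earlier of 20 September 2026 and 30 April 2027.

September 20, 2026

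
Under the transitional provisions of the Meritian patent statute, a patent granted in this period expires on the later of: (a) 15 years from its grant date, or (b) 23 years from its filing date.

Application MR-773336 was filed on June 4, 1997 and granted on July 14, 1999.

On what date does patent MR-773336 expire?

June 4, 2020

(a) grant + 15 years → 14 July 2014.
(b) filing + 23 years → 4 June 2020.
Later of the two: 4 June 2020.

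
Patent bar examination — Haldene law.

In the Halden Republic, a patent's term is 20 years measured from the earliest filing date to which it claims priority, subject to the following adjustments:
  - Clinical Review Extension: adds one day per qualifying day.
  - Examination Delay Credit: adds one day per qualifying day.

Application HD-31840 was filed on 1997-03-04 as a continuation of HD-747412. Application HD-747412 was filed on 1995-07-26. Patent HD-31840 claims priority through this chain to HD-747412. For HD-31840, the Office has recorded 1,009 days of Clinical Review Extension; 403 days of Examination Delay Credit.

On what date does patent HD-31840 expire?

June 7, 2019

Earliest priority filing: 26 July 1995.
Base term: 26 July 1995 + 20 years → 26 July 2015.
Clinical Review Extension: +1009 days → 30 April 2018.
Examination Delay Credit: +403 days → 7 June 2019.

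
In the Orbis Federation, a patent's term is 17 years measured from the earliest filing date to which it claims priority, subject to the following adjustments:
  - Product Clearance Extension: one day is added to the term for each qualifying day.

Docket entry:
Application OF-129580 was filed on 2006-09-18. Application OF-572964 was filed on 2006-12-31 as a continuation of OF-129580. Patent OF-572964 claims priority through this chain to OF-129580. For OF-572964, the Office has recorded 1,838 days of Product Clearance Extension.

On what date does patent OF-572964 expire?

Earliest priority filing: 18 September 2006.
Base term: 18 September 2006 + 17 years → 18 September 2023.
Product Clearance Extension: +1838 days → 29 September 2028.

2028-09-29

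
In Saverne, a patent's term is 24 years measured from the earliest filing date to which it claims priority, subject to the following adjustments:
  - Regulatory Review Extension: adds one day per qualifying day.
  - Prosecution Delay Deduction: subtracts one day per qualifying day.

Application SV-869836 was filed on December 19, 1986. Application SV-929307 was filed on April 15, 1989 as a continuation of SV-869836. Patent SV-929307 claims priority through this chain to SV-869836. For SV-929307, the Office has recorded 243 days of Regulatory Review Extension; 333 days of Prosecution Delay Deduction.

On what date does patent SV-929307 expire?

Earliest priority filing: 19 December 1986.
Base term: 19 December 1986 + 24 years → 19 December 2010.
Regulatory Review Extension: +243 days → 19 August 2011.
Prosecution Delay Deduction: −333 days → 20 September 2010.

2010-09-20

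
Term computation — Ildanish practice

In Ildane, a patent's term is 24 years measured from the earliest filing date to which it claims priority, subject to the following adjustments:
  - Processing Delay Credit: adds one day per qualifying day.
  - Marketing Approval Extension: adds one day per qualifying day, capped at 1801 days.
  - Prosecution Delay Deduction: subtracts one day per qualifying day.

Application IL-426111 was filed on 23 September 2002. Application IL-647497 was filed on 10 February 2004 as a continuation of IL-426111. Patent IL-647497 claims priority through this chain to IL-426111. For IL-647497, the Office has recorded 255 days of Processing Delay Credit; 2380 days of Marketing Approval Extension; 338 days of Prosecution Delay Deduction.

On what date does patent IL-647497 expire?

Earliest priority filing: 23 September 2002.
Base term: 23 September 2002 + 24 years → 23 September 2026.
Processing Delay Credit: +255 days → 5 June 2027.
Marketing Approval Extension: 2380 days claimed exceeds the 1801-day cap, so +1801 days → 10 May 2032.
Prosecution Delay Deduction: −338 days → 7 June 2031.

2031-06-07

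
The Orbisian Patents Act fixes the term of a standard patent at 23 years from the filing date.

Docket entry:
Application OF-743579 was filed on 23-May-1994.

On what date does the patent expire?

Filing date + 23 years → 23 May 2017.

May 23, 2017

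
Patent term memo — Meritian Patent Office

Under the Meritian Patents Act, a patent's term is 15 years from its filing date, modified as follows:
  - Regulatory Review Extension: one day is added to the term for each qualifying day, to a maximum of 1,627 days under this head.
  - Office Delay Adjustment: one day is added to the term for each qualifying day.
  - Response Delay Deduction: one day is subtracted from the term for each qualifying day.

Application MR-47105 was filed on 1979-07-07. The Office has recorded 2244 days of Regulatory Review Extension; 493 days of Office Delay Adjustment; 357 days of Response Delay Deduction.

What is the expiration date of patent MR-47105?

Base term: filing date + 15 years → 7 July 1994.
Regulatory Review Extension: 2244 days claimed exceeds the 1627-day cap, so +1627 days → 20 December 1998.
Office Delay Adjustment: +493 days → 26 April 2000.
Response Delay Deduction: −357 days → 5 May 1999.

May 5, 1999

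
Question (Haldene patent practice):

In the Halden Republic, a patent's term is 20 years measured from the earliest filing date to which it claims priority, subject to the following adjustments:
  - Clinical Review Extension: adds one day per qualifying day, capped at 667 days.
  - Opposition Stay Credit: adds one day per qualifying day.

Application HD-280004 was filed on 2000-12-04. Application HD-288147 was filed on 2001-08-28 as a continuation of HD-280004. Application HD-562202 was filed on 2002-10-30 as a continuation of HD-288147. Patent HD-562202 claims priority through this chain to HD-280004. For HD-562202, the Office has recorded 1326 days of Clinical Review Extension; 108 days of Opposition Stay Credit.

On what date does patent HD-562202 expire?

Earliest priority filing: 4 December 2000.
Base term: 4 December 2000 + 20 years → 4 December 2020.
Clinical Review Extension: 1326 days claimed exceeds the 667-day cap, so +667 days → 2 October 2022.
Opposition Stay Credit: +108 days → 18 January 2023.

2023-01-18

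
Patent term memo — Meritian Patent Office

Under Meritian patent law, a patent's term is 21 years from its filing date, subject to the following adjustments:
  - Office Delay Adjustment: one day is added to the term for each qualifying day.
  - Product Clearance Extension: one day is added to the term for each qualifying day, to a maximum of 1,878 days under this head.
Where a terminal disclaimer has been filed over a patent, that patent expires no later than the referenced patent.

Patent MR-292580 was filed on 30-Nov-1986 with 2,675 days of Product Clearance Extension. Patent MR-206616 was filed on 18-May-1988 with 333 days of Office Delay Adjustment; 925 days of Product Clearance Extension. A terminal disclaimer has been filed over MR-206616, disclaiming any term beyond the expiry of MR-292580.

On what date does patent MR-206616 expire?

Natural term of MR-206616:
  Base: filing + 21 years → 18 May 2009.
  Office Delay Adjustment: +333 days → 16 April 2010.
  Product Clearance Extension: 925 days (within the 1878-day cap) → +925 days → 27 October 2012.
Expiry of referenced patent MR-292580:
  Base: filing + 21 years → 30 November 2007.
  Product Clearance Extension: 2675 days claimed exceeds the 1878-day cap, so +1878 days → 20 January 2013.
Terminal disclaimer: MR-206616 expires on the earlier of 27 October 2012 and 20 January 2013.

2012-10-27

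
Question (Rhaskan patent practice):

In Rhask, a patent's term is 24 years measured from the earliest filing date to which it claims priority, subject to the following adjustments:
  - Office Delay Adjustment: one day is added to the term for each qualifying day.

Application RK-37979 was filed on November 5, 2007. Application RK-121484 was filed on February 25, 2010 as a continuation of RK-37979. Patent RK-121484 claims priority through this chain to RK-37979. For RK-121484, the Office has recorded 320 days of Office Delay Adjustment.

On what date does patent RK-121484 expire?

2032-09-20

Earliest priority filing: 5 November 2007.
Base term: 5 November 2007 + 24 years → 5 November 2031.
Office Delay Adjustment: +320 days → 20 September 2032.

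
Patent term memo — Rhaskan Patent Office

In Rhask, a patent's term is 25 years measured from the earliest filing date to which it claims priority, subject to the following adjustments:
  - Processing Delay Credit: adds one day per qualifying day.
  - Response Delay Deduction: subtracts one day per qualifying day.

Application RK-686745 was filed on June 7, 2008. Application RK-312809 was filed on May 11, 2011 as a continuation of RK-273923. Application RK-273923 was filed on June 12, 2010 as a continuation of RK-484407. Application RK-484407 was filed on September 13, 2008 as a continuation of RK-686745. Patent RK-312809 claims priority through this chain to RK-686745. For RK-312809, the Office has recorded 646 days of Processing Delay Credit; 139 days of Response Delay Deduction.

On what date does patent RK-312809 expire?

Earliest priority filing: 7 June 2008.
Base term: 7 June 2008 + 25 years → 7 June 2033.
Processing Delay Credit: +646 days → 15 March 2035.
Response Delay Deduction: −139 days → 27 October 2034.

October 27, 2034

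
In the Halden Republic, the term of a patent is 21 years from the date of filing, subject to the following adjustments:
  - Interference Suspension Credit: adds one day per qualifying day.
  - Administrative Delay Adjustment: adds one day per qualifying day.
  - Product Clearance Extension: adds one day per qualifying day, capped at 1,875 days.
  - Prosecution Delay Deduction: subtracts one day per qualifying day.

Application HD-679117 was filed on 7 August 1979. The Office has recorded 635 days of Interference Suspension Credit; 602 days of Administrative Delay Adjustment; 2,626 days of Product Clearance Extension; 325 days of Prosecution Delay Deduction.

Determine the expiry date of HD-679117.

Base term: filing date + 21 years → 7 August 2000.
Interference Suspension Credit: +635 days → 4 May 2002.
Administrative Delay Adjustment: +602 days → 27 December 2003.
Product Clearance Extension: 2626 days claimed exceeds the 1875-day cap, so +1875 days → 13 February 2009.
Prosecution Delay Deduction: −325 days → 25 March 2008.

March 25, 2008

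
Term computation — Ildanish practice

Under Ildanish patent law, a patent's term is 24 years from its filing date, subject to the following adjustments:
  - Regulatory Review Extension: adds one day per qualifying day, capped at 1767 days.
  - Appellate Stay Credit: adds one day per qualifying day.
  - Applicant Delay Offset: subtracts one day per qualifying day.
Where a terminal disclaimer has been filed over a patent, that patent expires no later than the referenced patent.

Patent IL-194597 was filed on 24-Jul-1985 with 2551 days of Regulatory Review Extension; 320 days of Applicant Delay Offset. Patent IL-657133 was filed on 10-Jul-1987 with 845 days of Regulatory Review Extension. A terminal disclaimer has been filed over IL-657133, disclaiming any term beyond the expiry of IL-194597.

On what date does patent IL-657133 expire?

2013-07-10

Natural term of IL-657133:
  Base: filing + 24 years → 10 July 2011.
  Regulatory Review Extension: 845 days (within the 1767-day cap) → +845 days → 1 November 2013.
Expiry of referenced patent IL-194597:
  Base: filing + 24 years → 24 July 2009.
  Regulatory Review Extension: 2551 days claimed exceeds the 1767-day cap, so +1767 days → 26 May 2014.
  Applicant Delay Offset: −320 days → 10 July 2013.
Terminal disclaimer: IL-657133 expires on the earlier of 1 November 2013 and 10 July 2013.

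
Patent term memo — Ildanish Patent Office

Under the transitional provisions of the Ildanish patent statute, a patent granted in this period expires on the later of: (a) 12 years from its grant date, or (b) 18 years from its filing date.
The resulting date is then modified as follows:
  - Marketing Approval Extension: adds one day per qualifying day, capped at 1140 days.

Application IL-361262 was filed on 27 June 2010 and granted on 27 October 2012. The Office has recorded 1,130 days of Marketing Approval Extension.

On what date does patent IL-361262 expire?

2031-08-01

(a) grant + 12 years → 27 October 2024.
(b) filing + 18 years → 27 June 2028.
Later of the two: 27 June 2028.
Marketing Approval Extension: 1130 days (within the 1140-day cap) → +1130 days → 1 August 2031.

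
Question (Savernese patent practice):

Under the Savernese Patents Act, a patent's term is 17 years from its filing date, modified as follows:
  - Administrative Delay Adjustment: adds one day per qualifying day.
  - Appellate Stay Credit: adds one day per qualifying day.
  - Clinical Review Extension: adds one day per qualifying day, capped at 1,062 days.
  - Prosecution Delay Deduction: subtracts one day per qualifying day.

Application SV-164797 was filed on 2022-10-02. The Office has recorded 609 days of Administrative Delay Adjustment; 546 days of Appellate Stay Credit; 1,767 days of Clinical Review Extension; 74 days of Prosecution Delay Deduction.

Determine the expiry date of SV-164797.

2045-08-14

Base term: filing date + 17 years → 2 October 2039.
Administrative Delay Adjustment: +609 days → 2 June 2041.
Appellate Stay Credit: +546 days → 30 November 2042.
Clinical Review Extension: 1767 days claimed exceeds the 1062-day cap, so +1062 days → 27 October 2045.
Prosecution Delay Deduction: −74 days → 14 August 2045.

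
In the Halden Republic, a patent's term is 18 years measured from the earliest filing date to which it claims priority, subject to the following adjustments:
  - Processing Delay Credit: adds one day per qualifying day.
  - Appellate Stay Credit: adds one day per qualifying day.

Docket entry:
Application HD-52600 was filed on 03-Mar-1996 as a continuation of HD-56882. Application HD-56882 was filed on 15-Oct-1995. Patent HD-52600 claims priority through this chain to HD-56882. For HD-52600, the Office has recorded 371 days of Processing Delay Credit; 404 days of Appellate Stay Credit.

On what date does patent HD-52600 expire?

Earliest priority filing: 15 October 1995.
Base term: 15 October 1995 + 18 years → 15 October 2013.
Processing Delay Credit: +371 days → 21 October 2014.
Appellate Stay Credit: +404 days → 29 November 2015.

November 29, 2015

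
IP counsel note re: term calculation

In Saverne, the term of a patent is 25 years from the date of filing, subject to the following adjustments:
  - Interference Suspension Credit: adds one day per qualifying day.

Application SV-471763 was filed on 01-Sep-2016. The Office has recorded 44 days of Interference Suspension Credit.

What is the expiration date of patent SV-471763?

Base term: filing date + 25 years → 1 September 2041.
Interference Suspension Credit: +44 days → 15 October 2041.

October 15, 2041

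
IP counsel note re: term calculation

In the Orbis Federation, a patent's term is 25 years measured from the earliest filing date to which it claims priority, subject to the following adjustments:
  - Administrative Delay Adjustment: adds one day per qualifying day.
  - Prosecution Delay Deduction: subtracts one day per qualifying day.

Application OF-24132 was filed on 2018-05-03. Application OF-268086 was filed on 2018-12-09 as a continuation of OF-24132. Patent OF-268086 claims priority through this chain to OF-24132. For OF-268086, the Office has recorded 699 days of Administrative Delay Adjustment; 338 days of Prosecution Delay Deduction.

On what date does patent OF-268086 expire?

Earliest priority filing: 3 May 2018.
Base term: 3 May 2018 + 25 years → 3 May 2043.
Administrative Delay Adjustment: +699 days → 1 April 2045.
Prosecution Delay Deduction: −338 days → 28 April 2044.

April 28, 2044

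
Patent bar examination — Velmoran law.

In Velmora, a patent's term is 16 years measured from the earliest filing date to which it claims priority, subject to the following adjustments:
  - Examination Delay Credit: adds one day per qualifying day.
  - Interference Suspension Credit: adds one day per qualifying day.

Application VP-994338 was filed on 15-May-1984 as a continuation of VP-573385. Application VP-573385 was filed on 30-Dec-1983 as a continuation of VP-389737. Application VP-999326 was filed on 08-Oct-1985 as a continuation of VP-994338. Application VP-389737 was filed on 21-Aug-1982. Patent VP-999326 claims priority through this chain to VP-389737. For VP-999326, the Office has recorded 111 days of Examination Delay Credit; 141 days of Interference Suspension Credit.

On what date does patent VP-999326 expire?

1999-04-30

Earliest priority filing: 21 August 1982.
Base term: 21 August 1982 + 16 years → 21 August 1998.
Examination Delay Credit: +111 days → 10 December 1998.
Interference Suspension Credit: +141 days → 30 April 1999.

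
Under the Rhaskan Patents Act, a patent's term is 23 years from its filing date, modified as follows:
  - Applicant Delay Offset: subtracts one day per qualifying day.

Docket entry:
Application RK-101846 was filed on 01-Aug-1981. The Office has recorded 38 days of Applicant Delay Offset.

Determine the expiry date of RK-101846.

2004-06-24

Base term: filing date + 23 years → 1 August 2004.
Applicant Delay Offset: −38 days → 24 June 2004.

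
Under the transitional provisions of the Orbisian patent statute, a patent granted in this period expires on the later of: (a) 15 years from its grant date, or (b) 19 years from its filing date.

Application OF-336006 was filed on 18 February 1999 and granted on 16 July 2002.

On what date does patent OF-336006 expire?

2018-02-18

(a) grant + 15 years → 16 July 2017.
(b) filing + 19 years → 18 February 2018.
Later of the two: 18 February 2018.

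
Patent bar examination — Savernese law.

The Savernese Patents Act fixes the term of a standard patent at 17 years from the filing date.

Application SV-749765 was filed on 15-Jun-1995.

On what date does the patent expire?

Filing date + 17 years → 15 June 2012.

2012-06-15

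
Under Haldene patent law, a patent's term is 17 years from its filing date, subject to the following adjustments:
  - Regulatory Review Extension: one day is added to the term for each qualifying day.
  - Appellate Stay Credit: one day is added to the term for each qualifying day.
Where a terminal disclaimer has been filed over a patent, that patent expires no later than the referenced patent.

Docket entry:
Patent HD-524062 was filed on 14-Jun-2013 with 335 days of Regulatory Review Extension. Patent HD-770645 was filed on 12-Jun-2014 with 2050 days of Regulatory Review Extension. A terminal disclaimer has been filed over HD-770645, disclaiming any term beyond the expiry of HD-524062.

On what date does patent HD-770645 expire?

Natural term of HD-770645:
  Base: filing + 17 years → 12 June 2031.
  Regulatory Review Extension: +2050 days → 21 January 2037.
Expiry of referenced patent HD-524062:
  Base: filing + 17 years → 14 June 2030.
  Regulatory Review Extension: +335 days → 15 May 2031.
Terminal disclaimer: HD-770645 expires on the earlier of 21 January 2037 and 15 May 2031.

2031-05-15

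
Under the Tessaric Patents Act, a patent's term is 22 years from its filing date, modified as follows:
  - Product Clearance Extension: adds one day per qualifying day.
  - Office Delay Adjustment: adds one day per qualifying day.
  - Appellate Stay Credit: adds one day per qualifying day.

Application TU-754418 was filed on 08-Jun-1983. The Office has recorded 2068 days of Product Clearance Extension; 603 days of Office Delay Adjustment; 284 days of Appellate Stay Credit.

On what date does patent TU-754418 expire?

July 11, 2013

Base term: filing date + 22 years → 8 June 2005.
Product Clearance Extension: +2068 days → 5 February 2011.
Office Delay Adjustment: +603 days → 30 September 2012.
Appellate Stay Credit: +284 days → 11 July 2013.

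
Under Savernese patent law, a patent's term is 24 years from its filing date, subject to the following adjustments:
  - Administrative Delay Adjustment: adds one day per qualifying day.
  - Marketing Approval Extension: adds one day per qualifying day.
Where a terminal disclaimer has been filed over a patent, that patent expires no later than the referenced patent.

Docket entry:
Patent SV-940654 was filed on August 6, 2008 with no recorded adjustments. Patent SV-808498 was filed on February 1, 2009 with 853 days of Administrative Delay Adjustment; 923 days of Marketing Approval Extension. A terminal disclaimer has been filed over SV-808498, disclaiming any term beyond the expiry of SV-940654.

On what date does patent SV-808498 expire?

August 6, 2032

Natural term of SV-808498:
  Base: filing + 24 years → 1 February 2033.
  Administrative Delay Adjustment: +853 days → 4 June 2035.
  Marketing Approval Extension: +923 days → 13 December 2037.
Expiry of referenced patent SV-940654:
  Base: filing + 24 years → 6 August 2032.
Terminal disclaimer: SV-808498 expires on the earlier of 13 December 2037 and 6 August 2032.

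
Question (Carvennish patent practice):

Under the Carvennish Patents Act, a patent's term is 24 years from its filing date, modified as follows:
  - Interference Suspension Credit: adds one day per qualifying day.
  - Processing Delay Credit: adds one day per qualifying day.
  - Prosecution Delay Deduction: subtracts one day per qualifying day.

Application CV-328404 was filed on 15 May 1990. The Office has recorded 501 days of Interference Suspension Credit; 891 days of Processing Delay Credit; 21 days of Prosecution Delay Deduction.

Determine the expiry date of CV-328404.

Base term: filing date + 24 years → 15 May 2014.
Interference Suspension Credit: +501 days → 28 September 2015.
Processing Delay Credit: +891 days → 7 March 2018.
Prosecution Delay Deduction: −21 days → 14 February 2018.

2018-02-14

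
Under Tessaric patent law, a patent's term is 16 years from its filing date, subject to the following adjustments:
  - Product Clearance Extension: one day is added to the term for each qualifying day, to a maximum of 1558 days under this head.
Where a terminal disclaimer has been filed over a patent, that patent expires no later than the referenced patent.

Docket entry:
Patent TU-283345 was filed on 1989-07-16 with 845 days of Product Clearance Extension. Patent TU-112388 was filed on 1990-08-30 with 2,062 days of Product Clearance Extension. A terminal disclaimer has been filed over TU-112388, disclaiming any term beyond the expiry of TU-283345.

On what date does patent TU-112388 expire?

November 8, 2007

Natural term of TU-112388:
  Base: filing + 16 years → 30 August 2006.
  Product Clearance Extension: 2062 days claimed exceeds the 1558-day cap, so +1558 days → 5 December 2010.
Expiry of referenced patent TU-283345:
  Base: filing + 16 years → 16 July 2005.
  Product Clearance Extension: 845 days (within the 1558-day cap) → +845 days → 8 November 2007.
Terminal disclaimer: TU-112388 expires on the earlier of 5 December 2010 and 8 November 2007.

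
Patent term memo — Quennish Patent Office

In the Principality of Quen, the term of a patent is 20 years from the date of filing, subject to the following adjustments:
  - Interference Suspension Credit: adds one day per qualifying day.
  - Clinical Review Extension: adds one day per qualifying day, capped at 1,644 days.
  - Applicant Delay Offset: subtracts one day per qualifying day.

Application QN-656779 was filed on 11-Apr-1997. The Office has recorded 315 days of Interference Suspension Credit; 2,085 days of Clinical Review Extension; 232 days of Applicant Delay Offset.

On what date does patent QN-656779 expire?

Base term: filing date + 20 years → 11 April 2017.
Interference Suspension Credit: +315 days → 20 February 2018.
Clinical Review Extension: 2085 days claimed exceeds the 1644-day cap, so +1644 days → 22 August 2022.
Applicant Delay Offset: −232 days → 2 January 2022.

January 2, 2022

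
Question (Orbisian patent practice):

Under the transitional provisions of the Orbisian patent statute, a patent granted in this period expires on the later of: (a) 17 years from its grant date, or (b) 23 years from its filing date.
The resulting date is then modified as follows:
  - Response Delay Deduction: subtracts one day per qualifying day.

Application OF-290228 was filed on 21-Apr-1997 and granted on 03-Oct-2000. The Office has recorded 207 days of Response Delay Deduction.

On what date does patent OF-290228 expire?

(a) grant + 17 years → 3 October 2017.
(b) filing + 23 years → 21 April 2020.
Later of the two: 21 April 2020.
Response Delay Deduction: −207 days → 27 September 2019.

September 27, 2019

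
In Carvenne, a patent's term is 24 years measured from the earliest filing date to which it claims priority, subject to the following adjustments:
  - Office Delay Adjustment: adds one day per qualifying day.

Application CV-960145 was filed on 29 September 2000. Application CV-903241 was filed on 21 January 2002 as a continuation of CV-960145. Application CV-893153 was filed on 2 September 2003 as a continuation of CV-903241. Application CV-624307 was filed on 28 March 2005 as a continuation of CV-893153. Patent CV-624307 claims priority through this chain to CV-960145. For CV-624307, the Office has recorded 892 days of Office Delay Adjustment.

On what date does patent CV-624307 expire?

Earliest priority filing: 29 September 2000.
Base term: 29 September 2000 + 24 years → 29 September 2024.
Office Delay Adjustment: +892 days → 10 March 2027.

2027-03-10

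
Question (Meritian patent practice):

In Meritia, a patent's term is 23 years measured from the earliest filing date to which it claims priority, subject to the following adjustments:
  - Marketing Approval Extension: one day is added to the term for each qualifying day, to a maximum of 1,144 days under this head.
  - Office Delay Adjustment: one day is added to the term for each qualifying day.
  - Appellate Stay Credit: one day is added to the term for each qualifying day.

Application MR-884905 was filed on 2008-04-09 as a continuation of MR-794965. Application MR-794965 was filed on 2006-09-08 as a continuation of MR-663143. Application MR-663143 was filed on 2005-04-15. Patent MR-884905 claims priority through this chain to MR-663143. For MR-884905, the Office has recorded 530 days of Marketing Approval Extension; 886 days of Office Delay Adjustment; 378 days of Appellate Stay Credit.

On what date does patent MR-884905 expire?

2033-03-14

Earliest priority filing: 15 April 2005.
Base term: 15 April 2005 + 23 years → 15 April 2028.
Marketing Approval Extension: 530 days (within the 1144-day cap) → +530 days → 27 September 2029.
Office Delay Adjustment: +886 days → 1 March 2032.
Appellate Stay Credit: +378 days → 14 March 2033.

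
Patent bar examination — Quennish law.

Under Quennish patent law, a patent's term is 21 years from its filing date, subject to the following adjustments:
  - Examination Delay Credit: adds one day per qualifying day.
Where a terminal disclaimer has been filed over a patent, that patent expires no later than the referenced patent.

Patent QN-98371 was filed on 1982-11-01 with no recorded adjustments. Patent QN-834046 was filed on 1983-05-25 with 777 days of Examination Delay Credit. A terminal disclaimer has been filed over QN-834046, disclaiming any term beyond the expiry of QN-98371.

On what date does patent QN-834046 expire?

Natural term of QN-834046:
  Base: filing + 21 years → 25 May 2004.
  Examination Delay Credit: +777 days → 11 July 2006.
Expiry of referenced patent QN-98371:
  Base: filing + 21 years → 1 November 2003.
Terminal disclaimer: QN-834046 expires on the earlier of 11 July 2006 and 1 November 2003.

2003-11-01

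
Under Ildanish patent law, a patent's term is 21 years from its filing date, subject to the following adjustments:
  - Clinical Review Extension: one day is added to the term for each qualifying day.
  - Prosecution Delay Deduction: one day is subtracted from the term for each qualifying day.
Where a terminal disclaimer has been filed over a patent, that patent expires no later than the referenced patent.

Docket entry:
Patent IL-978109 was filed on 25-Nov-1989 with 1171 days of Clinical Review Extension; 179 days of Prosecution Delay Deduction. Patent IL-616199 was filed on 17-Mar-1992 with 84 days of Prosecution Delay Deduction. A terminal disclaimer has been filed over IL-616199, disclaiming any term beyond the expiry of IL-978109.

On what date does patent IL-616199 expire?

December 23, 2012

Natural term of IL-616199:
  Base: filing + 21 years → 17 March 2013.
  Prosecution Delay Deduction: −84 days → 23 December 2012.
Expiry of referenced patent IL-978109:
  Base: filing + 21 years → 25 November 2010.
  Clinical Review Extension: +1171 days → 8 February 2014.
  Prosecution Delay Deduction: −179 days → 13 August 2013.
Terminal disclaimer: IL-616199 expires on the earlier of 23 December 2012 and 13 August 2013.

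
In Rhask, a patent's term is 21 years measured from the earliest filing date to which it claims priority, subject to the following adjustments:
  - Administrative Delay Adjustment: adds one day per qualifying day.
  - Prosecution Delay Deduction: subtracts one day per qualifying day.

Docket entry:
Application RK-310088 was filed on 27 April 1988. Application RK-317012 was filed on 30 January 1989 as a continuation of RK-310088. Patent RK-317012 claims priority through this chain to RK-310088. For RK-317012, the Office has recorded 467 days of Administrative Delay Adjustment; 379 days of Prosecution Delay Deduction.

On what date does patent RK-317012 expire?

July 24, 2009

Earliest priority filing: 27 April 1988.
Base term: 27 April 1988 + 21 years → 27 April 2009.
Administrative Delay Adjustment: +467 days → 7 August 2010.
Prosecution Delay Deduction: −379 days → 24 July 2009.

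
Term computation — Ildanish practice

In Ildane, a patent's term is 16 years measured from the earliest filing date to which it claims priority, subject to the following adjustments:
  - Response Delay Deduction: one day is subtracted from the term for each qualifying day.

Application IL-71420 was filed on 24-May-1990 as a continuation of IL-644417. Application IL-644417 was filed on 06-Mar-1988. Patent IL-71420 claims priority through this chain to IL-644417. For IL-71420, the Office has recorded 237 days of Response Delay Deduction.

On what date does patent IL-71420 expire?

July 13, 2003

Earliest priority filing: 6 March 1988.
Base term: 6 March 1988 + 16 years → 6 March 2004.
Response Delay Deduction: −237 days → 13 July 2003.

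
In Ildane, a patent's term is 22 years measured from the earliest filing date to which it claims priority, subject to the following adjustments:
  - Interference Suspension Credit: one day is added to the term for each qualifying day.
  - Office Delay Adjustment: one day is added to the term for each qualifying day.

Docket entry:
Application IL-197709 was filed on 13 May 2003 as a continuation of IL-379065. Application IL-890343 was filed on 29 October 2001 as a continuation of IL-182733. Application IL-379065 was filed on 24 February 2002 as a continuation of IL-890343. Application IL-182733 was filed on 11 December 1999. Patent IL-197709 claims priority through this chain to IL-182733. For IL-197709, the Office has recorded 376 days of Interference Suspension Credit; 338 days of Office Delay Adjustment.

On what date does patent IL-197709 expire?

November 25, 2023

Earliest priority filing: 11 December 1999.
Base term: 11 December 1999 + 22 years → 11 December 2021.
Interference Suspension Credit: +376 days → 22 December 2022.
Office Delay Adjustment: +338 days → 25 November 2023.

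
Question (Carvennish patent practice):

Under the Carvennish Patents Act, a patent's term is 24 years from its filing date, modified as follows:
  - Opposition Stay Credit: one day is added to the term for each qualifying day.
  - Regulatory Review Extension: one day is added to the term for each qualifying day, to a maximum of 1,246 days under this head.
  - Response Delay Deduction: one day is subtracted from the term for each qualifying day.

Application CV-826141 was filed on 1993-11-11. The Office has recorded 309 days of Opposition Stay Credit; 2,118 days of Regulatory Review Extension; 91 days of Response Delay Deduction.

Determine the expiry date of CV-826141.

November 14, 2021

Base term: filing date + 24 years → 11 November 2017.
Opposition Stay Credit: +309 days → 16 September 2018.
Regulatory Review Extension: 2118 days claimed exceeds the 1246-day cap, so +1246 days → 13 February 2022.
Response Delay Deduction: −91 days → 14 November 2021.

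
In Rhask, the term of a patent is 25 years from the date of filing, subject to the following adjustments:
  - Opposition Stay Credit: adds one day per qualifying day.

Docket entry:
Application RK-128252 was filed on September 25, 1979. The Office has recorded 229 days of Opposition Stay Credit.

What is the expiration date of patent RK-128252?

May 12, 2005

Base term: filing date + 25 years → 25 September 2004.
Opposition Stay Credit: +229 days → 12 May 2005.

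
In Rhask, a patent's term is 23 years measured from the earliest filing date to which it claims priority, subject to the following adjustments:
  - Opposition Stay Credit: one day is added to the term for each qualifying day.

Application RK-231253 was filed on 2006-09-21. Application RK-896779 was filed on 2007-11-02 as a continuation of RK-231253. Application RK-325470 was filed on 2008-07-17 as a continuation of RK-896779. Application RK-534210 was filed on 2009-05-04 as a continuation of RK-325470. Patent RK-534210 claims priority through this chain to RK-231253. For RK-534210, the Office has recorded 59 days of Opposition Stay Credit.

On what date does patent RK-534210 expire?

Earliest priority filing: 21 September 2006.
Base term: 21 September 2006 + 23 years → 21 September 2029.
Opposition Stay Credit: +59 days → 19 November 2029.

2029-11-19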